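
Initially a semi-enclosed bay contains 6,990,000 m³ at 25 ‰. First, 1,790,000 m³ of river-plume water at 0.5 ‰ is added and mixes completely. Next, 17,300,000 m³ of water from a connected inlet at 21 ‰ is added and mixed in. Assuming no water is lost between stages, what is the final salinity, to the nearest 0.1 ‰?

Conserving salt mass:
Initial salt = 6,990,000×25 = 174,750,000
After stage 1: salt = 174,750,000 + 1,790,000×0.5 = 175,645,000; volume = 8,780,000 m³; S = 20.005 ‰
After stage 2: salt = 175,645,000 + 17,300,000×21 = 538,945,000; volume = 26,080,000 m³
S = 538,945,000 / 26,080,000 = 20.6651 ‰

20.7 ‰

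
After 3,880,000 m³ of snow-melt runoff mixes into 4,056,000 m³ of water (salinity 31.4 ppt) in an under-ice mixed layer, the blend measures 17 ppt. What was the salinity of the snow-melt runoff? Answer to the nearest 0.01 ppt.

1.95 ppt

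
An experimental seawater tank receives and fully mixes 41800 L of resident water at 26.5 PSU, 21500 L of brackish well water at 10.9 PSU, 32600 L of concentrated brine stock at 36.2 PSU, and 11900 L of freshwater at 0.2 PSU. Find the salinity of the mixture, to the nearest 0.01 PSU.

23.42 PSU

Total salt / total volume:
salt = 41,800×26.5 + 21,500×10.9 + 32,600×36.2 + 11,900×0.2 = 1,107,700 + 234,350 + 1,180,120 + 2,380 = 2,524,550
volume = 41,800 + 21,500 + 32,600 + 11,900 = 107,800 L
S = 2,524,550 / 107,800 = 23.4188 PSU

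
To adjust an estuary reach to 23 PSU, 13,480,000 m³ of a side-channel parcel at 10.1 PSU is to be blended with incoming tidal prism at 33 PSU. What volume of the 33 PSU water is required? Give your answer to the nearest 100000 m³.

17400000 m³

Salt balance: 13,480,000×10.1 + V×33 = (13,480,000+V)×23
136,148,000 + 33V = 310,040,000 + 23V
173,892,000 = 10V
V = 17,389,200 m³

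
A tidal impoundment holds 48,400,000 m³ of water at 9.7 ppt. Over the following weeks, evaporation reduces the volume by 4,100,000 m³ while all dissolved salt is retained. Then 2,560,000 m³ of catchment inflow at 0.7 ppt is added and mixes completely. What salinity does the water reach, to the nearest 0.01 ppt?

10.06 ppt

After evaporation: salt = 48,400,000×9.7 = 469,480,000; volume = 48,400,000 − 4,100,000 = 44,300,000 m³
After mixing: salt = 469,480,000 + 2,560,000×0.7 = 471,272,000; volume = 44,300,000 + 2,560,000 = 46,860,000 m³
S = 471,272,000 / 46,860,000 = 10.057 ppt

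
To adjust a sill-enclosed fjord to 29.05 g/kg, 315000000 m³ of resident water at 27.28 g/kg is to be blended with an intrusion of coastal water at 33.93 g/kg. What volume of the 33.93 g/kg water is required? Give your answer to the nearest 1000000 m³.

Salt balance: 315,000,000×27.28 + V×33.93 = (315,000,000+V)×29.05
8,593,200,000 + 33.93V = 9,150,750,000 + 29.05V
557,550,000 = 4.88V
V = 114,252,049.18 m³

114000000 m³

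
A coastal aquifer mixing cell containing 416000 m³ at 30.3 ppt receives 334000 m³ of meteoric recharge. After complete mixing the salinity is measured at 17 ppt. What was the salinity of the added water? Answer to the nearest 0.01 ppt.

0.43 ppt

Salt balance: 416,000×30.3 + 334,000×S = 750,000×17
12,604,800 + 334,000·S = 12,750,000
S = (12,750,000 − 12,604,800) / 334,000 = 0.4347 ppt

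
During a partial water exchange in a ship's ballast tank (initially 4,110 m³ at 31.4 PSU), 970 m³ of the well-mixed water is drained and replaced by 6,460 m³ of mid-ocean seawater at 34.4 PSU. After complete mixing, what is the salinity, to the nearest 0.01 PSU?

33.42 PSU

Remaining after removal: 3,140 m³ at 31.4 PSU (salt = 98,596)
After addition: salt = 98,596 + 6,460×34.4 = 320,820; volume = 9,600 m³
S = 320,820 / 9,600 = 33.4188 PSU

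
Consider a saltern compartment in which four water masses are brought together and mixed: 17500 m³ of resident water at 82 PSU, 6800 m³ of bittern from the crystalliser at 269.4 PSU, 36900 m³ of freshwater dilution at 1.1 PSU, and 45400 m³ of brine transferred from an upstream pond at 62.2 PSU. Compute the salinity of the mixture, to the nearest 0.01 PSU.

By conservation of dissolved salt,
salt = 17,500×82 + 6,800×269.4 + 36,900×1.1 + 45,400×62.2 = 1,435,000 + 1,831,920 + 40,590 + 2,823,880 = 6,131,390
volume = 17,500 + 6,800 + 36,900 + 45,400 = 106,600 m³
S = 6,131,390 / 106,600 = 57.5177 PSU

57.52 PSU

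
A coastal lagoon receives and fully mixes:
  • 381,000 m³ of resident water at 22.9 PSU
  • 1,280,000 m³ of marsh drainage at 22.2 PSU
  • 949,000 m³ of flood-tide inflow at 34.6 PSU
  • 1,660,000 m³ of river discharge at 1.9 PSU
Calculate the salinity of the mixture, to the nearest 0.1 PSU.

17.1 PSU

By conservation of dissolved salt,
salt = 381,000×22.9 + 1,280,000×22.2 + 949,000×34.6 + 1,660,000×1.9 = 8,724,900 + 28,416,000 + 32,835,400 + 3,154,000 = 73,130,300
volume = 381,000 + 1,280,000 + 949,000 + 1,660,000 = 4,270,000 m³
S = 73,130,300 / 4,270,000 = 17.127 PSU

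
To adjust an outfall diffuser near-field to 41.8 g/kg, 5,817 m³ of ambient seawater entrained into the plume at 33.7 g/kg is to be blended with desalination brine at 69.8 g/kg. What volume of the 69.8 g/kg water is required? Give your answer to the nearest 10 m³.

1680 m³

Salt balance: 5,817×33.7 + V×69.8 = (5,817+V)×41.8
196,032.9 + 69.8V = 243,150.6 + 41.8V
47,117.7 = 28V
V = 1,682.78 m³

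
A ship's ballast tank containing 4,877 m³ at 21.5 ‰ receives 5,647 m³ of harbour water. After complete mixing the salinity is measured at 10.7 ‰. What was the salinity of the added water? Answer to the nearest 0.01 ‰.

1.37 ‰

Salt balance: 4,877×21.5 + 5,647×S = 10,524×10.7
104,855.5 + 5,647·S = 112,606.8
S = (112,606.8 − 104,855.5) / 5,647 = 1.3726 ‰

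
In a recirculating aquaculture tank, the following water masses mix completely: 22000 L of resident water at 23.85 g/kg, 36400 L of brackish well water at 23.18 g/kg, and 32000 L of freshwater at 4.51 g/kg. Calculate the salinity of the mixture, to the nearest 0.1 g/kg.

Total salt / total volume:
salt = 22,000×23.85 + 36,400×23.18 + 32,000×4.51 = 524,700 + 843,752 + 144,320 = 1,512,772
volume = 22,000 + 36,400 + 32,000 = 90,400 L
S = 1,512,772 / 90,400 = 16.734 g/kg

16.7 g/kg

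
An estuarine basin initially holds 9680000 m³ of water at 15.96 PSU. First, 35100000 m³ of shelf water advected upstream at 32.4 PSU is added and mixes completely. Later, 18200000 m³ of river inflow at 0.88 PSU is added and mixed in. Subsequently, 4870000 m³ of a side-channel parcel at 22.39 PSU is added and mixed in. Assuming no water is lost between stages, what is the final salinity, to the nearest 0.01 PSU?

20.88 PSU

Conserving salt mass:
Initial salt = 9,680,000×15.96 = 154,492,800
After stage 1: salt = 154,492,800 + 35,100,000×32.4 = 1,291,732,800; volume = 44,780,000 m³; S = 28.846 PSU
After stage 2: salt = 1,291,732,800 + 18,200,000×0.88 = 1,307,748,800; volume = 62,980,000 m³; S = 20.765 PSU
After stage 3: salt = 1,307,748,800 + 4,870,000×22.39 = 1,416,788,100; volume = 67,850,000 m³
S = 1,416,788,100 / 67,850,000 = 20.8812 PSU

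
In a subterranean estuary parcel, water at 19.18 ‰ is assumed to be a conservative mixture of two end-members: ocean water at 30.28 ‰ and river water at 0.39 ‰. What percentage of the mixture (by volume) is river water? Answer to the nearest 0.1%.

37.1%

Let f be the freshwater fraction. Salt balance per unit volume:
f×0.39 + (1−f)×30.28 = 19.18
f = (30.28 − 19.18) / (30.28 − 0.39) = 11.1/29.89 = 0.3714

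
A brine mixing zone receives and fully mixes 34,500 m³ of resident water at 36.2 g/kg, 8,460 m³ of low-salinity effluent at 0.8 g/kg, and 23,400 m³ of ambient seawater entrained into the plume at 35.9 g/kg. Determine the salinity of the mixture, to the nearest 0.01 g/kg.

Weighted by volume,
salt = 34,500×36.2 + 8,460×0.8 + 23,400×35.9 = 1,248,900 + 6,768 + 840,060 = 2,095,728
volume = 34,500 + 8,460 + 23,400 = 66,360 m³
S = 2,095,728 / 66,360 = 31.5812 g/kg

31.58 g/kg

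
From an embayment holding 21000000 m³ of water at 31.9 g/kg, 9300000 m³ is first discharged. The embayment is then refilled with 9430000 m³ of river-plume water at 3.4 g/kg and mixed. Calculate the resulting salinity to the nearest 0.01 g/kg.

19.18 g/kg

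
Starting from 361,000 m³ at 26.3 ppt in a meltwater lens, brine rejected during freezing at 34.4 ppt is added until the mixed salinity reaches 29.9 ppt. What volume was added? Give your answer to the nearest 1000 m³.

Salt balance: 361,000×26.3 + V×34.4 = (361,000+V)×29.9
9,494,300 + 34.4V = 10,793,900 + 29.9V
1,299,600 = 4.5V
V = 288,800 m³

289000 m³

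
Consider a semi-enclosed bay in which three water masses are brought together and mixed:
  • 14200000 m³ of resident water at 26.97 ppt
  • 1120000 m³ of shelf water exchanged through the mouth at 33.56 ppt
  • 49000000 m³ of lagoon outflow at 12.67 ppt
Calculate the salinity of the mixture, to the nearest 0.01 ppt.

16.19 ppt

Mass of salt is conserved:
salt = 14,200,000×26.97 + 1,120,000×33.56 + 49,000,000×12.67 = 382,974,000 + 37,587,200 + 620,830,000 = 1,041,391,200
volume = 14,200,000 + 1,120,000 + 49,000,000 = 64,320,000 m³
S = 1,041,391,200 / 64,320,000 = 16.1908 ppt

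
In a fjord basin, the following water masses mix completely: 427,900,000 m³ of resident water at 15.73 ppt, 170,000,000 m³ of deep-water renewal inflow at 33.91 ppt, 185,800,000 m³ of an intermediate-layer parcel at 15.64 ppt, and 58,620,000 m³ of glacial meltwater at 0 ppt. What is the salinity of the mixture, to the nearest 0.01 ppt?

18.28 ppt

Conserving salt mass:
salt = 427,900,000×15.73 + 170,000,000×33.91 + 185,800,000×15.64 + 58,620,000×0 = 6,730,867,000 + 5,764,700,000 + 2,905,912,000 + 0 = 15,401,479,000
volume = 427,900,000 + 170,000,000 + 185,800,000 + 58,620,000 = 842,320,000 m³
S = 15,401,479,000 / 842,320,000 = 18.2846 ppt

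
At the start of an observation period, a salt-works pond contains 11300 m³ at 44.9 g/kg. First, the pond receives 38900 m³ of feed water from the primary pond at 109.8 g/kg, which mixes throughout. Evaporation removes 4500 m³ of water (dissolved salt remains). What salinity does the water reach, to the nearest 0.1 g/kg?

104.6 g/kg

After mixing: salt = 11,300×44.9 + 38,900×109.8 = 4,778,590; volume = 50,200 m³
After evaporation: salt unchanged = 4,778,590; volume = 50,200 − 4,500 = 45,700 m³
S = 4,778,590 / 45,700 = 104.5643 g/kg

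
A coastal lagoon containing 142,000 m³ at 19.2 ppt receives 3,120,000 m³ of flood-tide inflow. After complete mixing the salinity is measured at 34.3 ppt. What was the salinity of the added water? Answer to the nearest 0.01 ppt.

Salt balance: 142,000×19.2 + 3,120,000×S = 3,262,000×34.3
2,726,400 + 3,120,000·S = 111,886,600
S = (111,886,600 − 2,726,400) / 3,120,000 = 34.9872 ppt

34.99 ppt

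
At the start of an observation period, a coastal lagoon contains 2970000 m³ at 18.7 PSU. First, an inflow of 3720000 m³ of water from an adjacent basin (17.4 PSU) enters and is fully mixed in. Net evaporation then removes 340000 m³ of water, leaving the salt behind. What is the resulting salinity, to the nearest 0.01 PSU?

18.94 PSU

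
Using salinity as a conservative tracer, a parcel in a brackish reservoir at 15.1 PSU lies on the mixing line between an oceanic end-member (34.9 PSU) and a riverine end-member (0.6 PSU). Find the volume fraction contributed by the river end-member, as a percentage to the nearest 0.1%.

Let f be the freshwater fraction. Salt balance per unit volume:
f×0.6 + (1−f)×34.9 = 15.1
f = (34.9 − 15.1) / (34.9 − 0.6) = 19.8/34.3 = 0.5773

57.7%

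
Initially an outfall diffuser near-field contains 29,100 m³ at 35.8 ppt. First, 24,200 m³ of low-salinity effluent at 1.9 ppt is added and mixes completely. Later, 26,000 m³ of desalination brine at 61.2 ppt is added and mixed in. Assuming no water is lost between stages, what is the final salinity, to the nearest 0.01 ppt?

33.78 ppt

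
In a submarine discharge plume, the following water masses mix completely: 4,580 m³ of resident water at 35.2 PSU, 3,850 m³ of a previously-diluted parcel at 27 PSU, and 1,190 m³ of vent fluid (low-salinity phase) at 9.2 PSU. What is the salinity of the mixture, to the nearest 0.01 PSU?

28.70 PSU

By conservation of dissolved salt,
salt = 4,580×35.2 + 3,850×27 + 1,190×9.2 = 161,216 + 103,950 + 10,948 = 276,114
volume = 4,580 + 3,850 + 1,190 = 9,620 m³
S = 276,114 / 9,620 = 28.7021 PSU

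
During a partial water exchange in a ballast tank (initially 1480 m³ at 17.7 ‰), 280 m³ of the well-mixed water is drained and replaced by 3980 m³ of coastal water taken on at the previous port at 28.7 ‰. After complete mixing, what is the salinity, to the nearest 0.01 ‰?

Remaining after removal: 1,200 m³ at 17.7 ‰ (salt = 21,240)
After addition: salt = 21,240 + 3,980×28.7 = 135,466; volume = 5,180 m³
S = 135,466 / 5,180 = 26.1517 ‰

26.15 ‰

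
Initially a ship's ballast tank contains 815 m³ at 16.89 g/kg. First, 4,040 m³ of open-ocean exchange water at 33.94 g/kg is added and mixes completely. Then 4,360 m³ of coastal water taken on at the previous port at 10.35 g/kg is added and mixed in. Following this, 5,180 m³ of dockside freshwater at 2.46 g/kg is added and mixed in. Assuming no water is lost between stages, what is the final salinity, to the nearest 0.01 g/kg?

14.50 g/kg

Salt balance:
Initial salt = 815×16.89 = 13,765.35
After stage 1: salt = 13,765.35 + 4,040×33.94 = 150,882.95; volume = 4,855 m³; S = 31.078 g/kg
After stage 2: salt = 150,882.95 + 4,360×10.35 = 196,008.95; volume = 9,215 m³; S = 21.271 g/kg
After stage 3: salt = 196,008.95 + 5,180×2.46 = 208,751.75; volume = 14,395 m³
S = 208,751.75 / 14,395 = 14.5017 g/kg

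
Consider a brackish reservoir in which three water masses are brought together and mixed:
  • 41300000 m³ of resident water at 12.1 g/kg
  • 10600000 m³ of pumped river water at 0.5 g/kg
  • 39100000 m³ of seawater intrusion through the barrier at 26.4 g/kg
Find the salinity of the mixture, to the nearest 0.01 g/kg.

16.89 g/kg

By conservation of dissolved salt,
salt = 41,300,000×12.1 + 10,600,000×0.5 + 39,100,000×26.4 = 499,730,000 + 5,300,000 + 1,032,240,000 = 1,537,270,000
volume = 41,300,000 + 10,600,000 + 39,100,000 = 91,000,000 m³
S = 1,537,270,000 / 91,000,000 = 16.8931 g/kg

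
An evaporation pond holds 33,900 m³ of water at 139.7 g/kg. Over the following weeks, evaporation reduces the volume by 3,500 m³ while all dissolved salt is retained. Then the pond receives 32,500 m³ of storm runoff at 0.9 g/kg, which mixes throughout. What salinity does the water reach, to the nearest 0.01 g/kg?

75.76 g/kg

After evaporation: salt = 33,900×139.7 = 4,735,830; volume = 33,900 − 3,500 = 30,400 m³
After mixing: salt = 4,735,830 + 32,500×0.9 = 4,765,080; volume = 30,400 + 32,500 = 62,900 m³
S = 4,765,080 / 62,900 = 75.7564 g/kg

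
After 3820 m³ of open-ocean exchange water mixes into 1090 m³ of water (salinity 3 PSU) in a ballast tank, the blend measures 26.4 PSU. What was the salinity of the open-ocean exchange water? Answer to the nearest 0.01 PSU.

Salt balance: 1,090×3 + 3,820×S = 4,910×26.4
3,270 + 3,820·S = 129,624
S = (129,624 − 3,270) / 3,820 = 33.077 PSU

33.08 PSU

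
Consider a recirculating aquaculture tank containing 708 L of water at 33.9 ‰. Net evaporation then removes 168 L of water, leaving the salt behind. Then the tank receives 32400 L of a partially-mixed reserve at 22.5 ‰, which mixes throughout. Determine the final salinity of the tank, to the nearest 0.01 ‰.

After evaporation: salt = 708×33.9 = 24,001.2; volume = 708 − 168 = 540 L
After mixing: salt = 24,001.2 + 32,400×22.5 = 753,001.2; volume = 540 + 32,400 = 32,940 L
S = 753,001.2 / 32,940 = 22.8598 ‰

22.86 ‰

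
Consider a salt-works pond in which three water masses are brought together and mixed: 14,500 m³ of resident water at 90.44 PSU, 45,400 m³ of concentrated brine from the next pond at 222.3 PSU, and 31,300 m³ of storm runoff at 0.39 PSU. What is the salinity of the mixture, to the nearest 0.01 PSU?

125.18 PSU

Mass of salt is conserved:
salt = 14,500×90.44 + 45,400×222.3 + 31,300×0.39 = 1,311,380 + 10,092,420 + 12,207 = 11,416,007
volume = 14,500 + 45,400 + 31,300 = 91,200 m³
S = 11,416,007 / 91,200 = 125.1755 PSU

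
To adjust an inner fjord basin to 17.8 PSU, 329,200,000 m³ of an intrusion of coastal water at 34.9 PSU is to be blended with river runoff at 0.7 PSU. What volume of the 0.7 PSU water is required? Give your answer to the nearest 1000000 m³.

329000000 m³

Salt balance: 329,200,000×34.9 + V×0.7 = (329,200,000+V)×17.8
11,489,080,000 + 0.7V = 5,859,760,000 + 17.8V
5,629,320,000 = 17.1V
V = 329,200,000 m³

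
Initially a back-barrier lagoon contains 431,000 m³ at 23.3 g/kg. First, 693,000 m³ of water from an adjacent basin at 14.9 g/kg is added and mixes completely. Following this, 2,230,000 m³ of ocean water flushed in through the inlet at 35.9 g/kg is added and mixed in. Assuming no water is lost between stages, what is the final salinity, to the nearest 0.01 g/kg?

Conserving salt mass:
Initial salt = 431,000×23.3 = 10,042,300
After stage 1: salt = 10,042,300 + 693,000×14.9 = 20,368,000; volume = 1,124,000 m³; S = 18.121 g/kg
After stage 2: salt = 20,368,000 + 2,230,000×35.9 = 100,425,000; volume = 3,354,000 m³
S = 100,425,000 / 3,354,000 = 29.9419 g/kg

29.94 g/kg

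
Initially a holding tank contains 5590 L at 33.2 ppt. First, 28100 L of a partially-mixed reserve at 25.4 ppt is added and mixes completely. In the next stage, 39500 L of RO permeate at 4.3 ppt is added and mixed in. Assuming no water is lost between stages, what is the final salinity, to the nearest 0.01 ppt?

14.61 ppt

By conservation of dissolved salt,
Initial salt = 5,590×33.2 = 185,588
After stage 1: salt = 185,588 + 28,100×25.4 = 899,328; volume = 33,690 L; S = 26.694 ppt
After stage 2: salt = 899,328 + 39,500×4.3 = 1,069,178; volume = 73,190 L
S = 1,069,178 / 73,190 = 14.6083 ppt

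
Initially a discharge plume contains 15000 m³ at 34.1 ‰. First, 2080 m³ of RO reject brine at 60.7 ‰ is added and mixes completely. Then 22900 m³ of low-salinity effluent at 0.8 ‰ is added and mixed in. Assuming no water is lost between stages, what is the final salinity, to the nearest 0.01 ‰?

Total salt / total volume:
Initial salt = 15,000×34.1 = 511,500
After stage 1: salt = 511,500 + 2,080×60.7 = 637,756; volume = 17,080 m³; S = 37.339 ‰
After stage 2: salt = 637,756 + 22,900×0.8 = 656,076; volume = 39,980 m³
S = 656,076 / 39,980 = 16.4101 ‰

16.41 ‰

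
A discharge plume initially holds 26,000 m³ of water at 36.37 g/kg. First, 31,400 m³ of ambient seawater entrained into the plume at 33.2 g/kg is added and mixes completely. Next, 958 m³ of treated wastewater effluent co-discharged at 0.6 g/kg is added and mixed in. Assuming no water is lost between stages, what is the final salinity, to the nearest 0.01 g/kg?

By conservation of dissolved salt,
Initial salt = 26,000×36.37 = 945,620
After stage 1: salt = 945,620 + 31,400×33.2 = 1,988,100; volume = 57,400 m³; S = 34.636 g/kg
After stage 2: salt = 1,988,100 + 958×0.6 = 1,988,674.8; volume = 58,358 m³
S = 1,988,674.8 / 58,358 = 34.0772 g/kg

34.08 g/kg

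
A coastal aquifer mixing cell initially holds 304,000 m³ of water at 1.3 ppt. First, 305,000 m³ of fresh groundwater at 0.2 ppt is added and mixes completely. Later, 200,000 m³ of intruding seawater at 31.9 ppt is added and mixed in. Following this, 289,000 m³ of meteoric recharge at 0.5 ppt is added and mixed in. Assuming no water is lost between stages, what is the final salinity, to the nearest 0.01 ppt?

Conserving salt mass:
Initial salt = 304,000×1.3 = 395,200
After stage 1: salt = 395,200 + 305,000×0.2 = 456,200; volume = 609,000 m³; S = 0.749 ppt
After stage 2: salt = 456,200 + 200,000×31.9 = 6,836,200; volume = 809,000 m³; S = 8.45 ppt
After stage 3: salt = 6,836,200 + 289,000×0.5 = 6,980,700; volume = 1,098,000 m³
S = 6,980,700 / 1,098,000 = 6.3577 ppt

6.36 ppt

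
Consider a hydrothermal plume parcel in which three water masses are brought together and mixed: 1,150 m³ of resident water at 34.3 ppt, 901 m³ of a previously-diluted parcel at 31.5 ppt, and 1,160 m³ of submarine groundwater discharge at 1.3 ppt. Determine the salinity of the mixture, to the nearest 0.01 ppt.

Conserving salt mass:
salt = 1,150×34.3 + 901×31.5 + 1,160×1.3 = 39,445 + 28,381.5 + 1,508 = 69,334.5
volume = 1,150 + 901 + 1,160 = 3,211 m³
S = 69,334.5 / 3,211 = 21.5928 ppt

21.59 ppt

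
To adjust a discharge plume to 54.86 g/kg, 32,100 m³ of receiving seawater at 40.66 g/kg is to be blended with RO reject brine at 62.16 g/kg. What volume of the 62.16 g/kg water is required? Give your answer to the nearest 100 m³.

Salt balance: 32,100×40.66 + V×62.16 = (32,100+V)×54.86
1,305,186 + 62.16V = 1,761,006 + 54.86V
455,820 = 7.3V
V = 62,441.1 m³

62400 m³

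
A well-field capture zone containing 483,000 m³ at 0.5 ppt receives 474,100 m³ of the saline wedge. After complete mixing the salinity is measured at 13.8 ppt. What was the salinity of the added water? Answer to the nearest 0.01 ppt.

27.35 ppt

Salt balance: 483,000×0.5 + 474,100×S = 957,100×13.8
241,500 + 474,100·S = 13,207,980
S = (13,207,980 − 241,500) / 474,100 = 27.3497 ppt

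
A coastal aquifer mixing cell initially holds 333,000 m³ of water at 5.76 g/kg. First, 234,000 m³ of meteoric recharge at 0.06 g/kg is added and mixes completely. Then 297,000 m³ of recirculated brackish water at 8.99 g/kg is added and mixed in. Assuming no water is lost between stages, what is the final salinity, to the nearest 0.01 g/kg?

Conserving salt mass:
Initial salt = 333,000×5.76 = 1,918,080
After stage 1: salt = 1,918,080 + 234,000×0.06 = 1,932,120; volume = 567,000 m³; S = 3.408 g/kg
After stage 2: salt = 1,932,120 + 297,000×8.99 = 4,602,150; volume = 864,000 m³
S = 4,602,150 / 864,000 = 5.3266 g/kg

5.33 g/kg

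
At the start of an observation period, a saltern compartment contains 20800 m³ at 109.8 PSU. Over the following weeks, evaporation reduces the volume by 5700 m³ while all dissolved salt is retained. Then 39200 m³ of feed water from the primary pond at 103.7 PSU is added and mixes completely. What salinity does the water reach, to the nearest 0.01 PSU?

After evaporation: salt = 20,800×109.8 = 2,283,840; volume = 20,800 − 5,700 = 15,100 m³
After mixing: salt = 2,283,840 + 39,200×103.7 = 6,348,880; volume = 15,100 + 39,200 = 54,300 m³
S = 6,348,880 / 54,300 = 116.9223 PSU

116.92 PSU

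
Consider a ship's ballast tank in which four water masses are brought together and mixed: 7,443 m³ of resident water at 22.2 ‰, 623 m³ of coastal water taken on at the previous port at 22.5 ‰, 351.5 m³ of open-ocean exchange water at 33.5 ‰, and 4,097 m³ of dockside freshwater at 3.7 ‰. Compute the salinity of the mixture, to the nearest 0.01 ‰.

16.48 ‰

Salt balance:
salt = 7,443×22.2 + 623×22.5 + 351.5×33.5 + 4,097×3.7 = 165,234.6 + 14,017.5 + 11,775.25 + 15,158.9 = 206,186.25
volume = 7,443 + 623 + 351.5 + 4,097 = 12,514.5 m³
S = 206,186.25 / 12,514.5 = 16.4758 ‰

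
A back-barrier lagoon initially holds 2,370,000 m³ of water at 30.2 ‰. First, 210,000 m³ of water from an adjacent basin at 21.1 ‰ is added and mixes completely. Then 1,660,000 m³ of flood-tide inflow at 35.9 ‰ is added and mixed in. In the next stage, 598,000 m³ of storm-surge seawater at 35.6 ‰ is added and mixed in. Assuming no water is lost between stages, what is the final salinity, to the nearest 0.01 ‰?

32.43 ‰

Total salt / total volume:
Initial salt = 2,370,000×30.2 = 71,574,000
After stage 1: salt = 71,574,000 + 210,000×21.1 = 76,005,000; volume = 2,580,000 m³; S = 29.459 ‰
After stage 2: salt = 76,005,000 + 1,660,000×35.9 = 135,599,000; volume = 4,240,000 m³; S = 31.981 ‰
After stage 3: salt = 135,599,000 + 598,000×35.6 = 156,887,800; volume = 4,838,000 m³
S = 156,887,800 / 4,838,000 = 32.4282 ‰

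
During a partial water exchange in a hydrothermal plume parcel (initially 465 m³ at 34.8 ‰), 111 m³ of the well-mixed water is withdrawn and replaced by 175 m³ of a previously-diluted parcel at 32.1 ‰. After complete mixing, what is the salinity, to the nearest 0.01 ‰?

33.91 ‰

Remaining after removal: 354 m³ at 34.8 ‰ (salt = 12,319.2)
After addition: salt = 12,319.2 + 175×32.1 = 17,936.7; volume = 529 m³
S = 17,936.7 / 529 = 33.9068 ‰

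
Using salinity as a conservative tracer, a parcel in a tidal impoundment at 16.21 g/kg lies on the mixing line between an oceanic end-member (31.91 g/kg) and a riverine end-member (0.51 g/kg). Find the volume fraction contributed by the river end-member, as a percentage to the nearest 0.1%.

50.0%

Let f be the freshwater fraction. Salt balance per unit volume:
f×0.51 + (1−f)×31.91 = 16.21
f = (31.91 − 16.21) / (31.91 − 0.51) = 15.7/31.4 = 0.5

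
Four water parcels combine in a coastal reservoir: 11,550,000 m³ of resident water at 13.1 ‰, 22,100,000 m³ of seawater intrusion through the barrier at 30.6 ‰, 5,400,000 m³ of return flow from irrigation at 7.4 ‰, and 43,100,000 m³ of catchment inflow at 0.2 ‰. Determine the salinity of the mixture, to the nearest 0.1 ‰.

10.7 ‰

Weighted by volume,
salt = 11,550,000×13.1 + 22,100,000×30.6 + 5,400,000×7.4 + 43,100,000×0.2 = 151,305,000 + 676,260,000 + 39,960,000 + 8,620,000 = 876,145,000
volume = 11,550,000 + 22,100,000 + 5,400,000 + 43,100,000 = 82,150,000 m³
S = 876,145,000 / 82,150,000 = 10.665 ‰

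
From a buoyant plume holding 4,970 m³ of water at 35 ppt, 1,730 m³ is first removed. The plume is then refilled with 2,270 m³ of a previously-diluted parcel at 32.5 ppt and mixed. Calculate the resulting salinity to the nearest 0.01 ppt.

33.97 ppt

Remaining after removal: 3,240 m³ at 35 ppt (salt = 113,400)
After addition: salt = 113,400 + 2,270×32.5 = 187,175; volume = 5,510 m³
S = 187,175 / 5,510 = 33.9701 ppt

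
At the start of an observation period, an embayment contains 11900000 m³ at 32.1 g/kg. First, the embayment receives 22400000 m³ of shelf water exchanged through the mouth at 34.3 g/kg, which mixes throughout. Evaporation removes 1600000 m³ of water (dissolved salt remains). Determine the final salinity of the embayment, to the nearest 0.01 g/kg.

After mixing: salt = 11,900,000×32.1 + 22,400,000×34.3 = 1,150,310,000; volume = 34,300,000 m³
After evaporation: salt unchanged = 1,150,310,000; volume = 34,300,000 − 1,600,000 = 32,700,000 m³
S = 1,150,310,000 / 32,700,000 = 35.1777 g/kg

35.18 g/kg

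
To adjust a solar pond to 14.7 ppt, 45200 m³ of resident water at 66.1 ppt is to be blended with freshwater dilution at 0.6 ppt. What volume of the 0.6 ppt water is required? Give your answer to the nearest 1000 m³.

Salt balance: 45,200×66.1 + V×0.6 = (45,200+V)×14.7
2,987,720 + 0.6V = 664,440 + 14.7V
2,323,280 = 14.1V
V = 164,771.63 m³

165000 m³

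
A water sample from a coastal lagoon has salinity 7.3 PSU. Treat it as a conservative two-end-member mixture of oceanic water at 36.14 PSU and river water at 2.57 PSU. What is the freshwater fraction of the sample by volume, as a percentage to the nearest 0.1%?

85.9%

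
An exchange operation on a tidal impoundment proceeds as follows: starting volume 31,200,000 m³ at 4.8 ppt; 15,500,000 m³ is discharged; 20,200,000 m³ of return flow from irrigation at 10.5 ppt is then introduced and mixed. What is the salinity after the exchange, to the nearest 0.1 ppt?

8.0 ppt

Remaining after removal: 15,700,000 m³ at 4.8 ppt (salt = 75,360,000)
After addition: salt = 75,360,000 + 20,200,000×10.5 = 287,460,000; volume = 35,900,000 m³
S = 287,460,000 / 35,900,000 = 8.0072 ppt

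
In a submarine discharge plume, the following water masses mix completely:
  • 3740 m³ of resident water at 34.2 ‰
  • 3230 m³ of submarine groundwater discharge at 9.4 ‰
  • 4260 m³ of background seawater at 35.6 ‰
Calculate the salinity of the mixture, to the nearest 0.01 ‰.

27.60 ‰

Weighted by volume,
salt = 3,740×34.2 + 3,230×9.4 + 4,260×35.6 = 127,908 + 30,362 + 151,656 = 309,926
volume = 3,740 + 3,230 + 4,260 = 11,230 m³
S = 309,926 / 11,230 = 27.598 ‰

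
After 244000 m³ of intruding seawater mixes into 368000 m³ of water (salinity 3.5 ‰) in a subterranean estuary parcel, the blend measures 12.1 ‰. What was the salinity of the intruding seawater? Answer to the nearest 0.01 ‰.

Salt balance: 368,000×3.5 + 244,000×S = 612,000×12.1
1,288,000 + 244,000·S = 7,405,200
S = (7,405,200 − 1,288,000) / 244,000 = 25.0705 ‰

25.07 ‰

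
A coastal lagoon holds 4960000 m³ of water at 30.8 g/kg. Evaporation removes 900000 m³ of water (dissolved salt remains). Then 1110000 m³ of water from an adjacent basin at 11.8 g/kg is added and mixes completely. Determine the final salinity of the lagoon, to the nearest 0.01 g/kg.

After evaporation: salt = 4,960,000×30.8 = 152,768,000; volume = 4,960,000 − 900,000 = 4,060,000 m³
After mixing: salt = 152,768,000 + 1,110,000×11.8 = 165,866,000; volume = 4,060,000 + 1,110,000 = 5,170,000 m³
S = 165,866,000 / 5,170,000 = 32.0824 g/kg

32.08 g/kg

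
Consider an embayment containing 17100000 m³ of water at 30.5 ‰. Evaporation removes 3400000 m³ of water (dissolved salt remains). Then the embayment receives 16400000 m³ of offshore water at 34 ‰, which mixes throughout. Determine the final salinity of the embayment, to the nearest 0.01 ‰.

35.85 ‰

After evaporation: salt = 17,100,000×30.5 = 521,550,000; volume = 17,100,000 − 3,400,000 = 13,700,000 m³
After mixing: salt = 521,550,000 + 16,400,000×34 = 1,079,150,000; volume = 13,700,000 + 16,400,000 = 30,100,000 m³
S = 1,079,150,000 / 30,100,000 = 35.8522 ‰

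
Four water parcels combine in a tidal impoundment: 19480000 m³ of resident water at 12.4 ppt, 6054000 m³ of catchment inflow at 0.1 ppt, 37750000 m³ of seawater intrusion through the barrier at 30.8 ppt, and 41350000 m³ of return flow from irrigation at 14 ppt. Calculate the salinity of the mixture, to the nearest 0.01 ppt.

18.96 ppt

Salt balance:
salt = 19,480,000×12.4 + 6,054,000×0.1 + 37,750,000×30.8 + 41,350,000×14 = 241,552,000 + 605,400 + 1,162,700,000 + 578,900,000 = 1,983,757,400
volume = 19,480,000 + 6,054,000 + 37,750,000 + 41,350,000 = 104,634,000 m³
S = 1,983,757,400 / 104,634,000 = 18.959 ppt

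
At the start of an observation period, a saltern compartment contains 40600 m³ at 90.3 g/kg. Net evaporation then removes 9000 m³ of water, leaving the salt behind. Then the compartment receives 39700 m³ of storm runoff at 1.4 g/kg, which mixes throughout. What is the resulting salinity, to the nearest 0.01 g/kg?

52.20 g/kg

After evaporation: salt = 40,600×90.3 = 3,666,180; volume = 40,600 − 9,000 = 31,600 m³
After mixing: salt = 3,666,180 + 39,700×1.4 = 3,721,760; volume = 31,600 + 39,700 = 71,300 m³
S = 3,721,760 / 71,300 = 52.1986 g/kg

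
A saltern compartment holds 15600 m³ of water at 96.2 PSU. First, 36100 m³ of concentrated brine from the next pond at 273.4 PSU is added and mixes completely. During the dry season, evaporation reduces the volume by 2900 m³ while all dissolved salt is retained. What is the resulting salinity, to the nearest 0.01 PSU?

233.00 PSU

After mixing: salt = 15,600×96.2 + 36,100×273.4 = 11,370,460; volume = 51,700 m³
After evaporation: salt unchanged = 11,370,460; volume = 51,700 − 2,900 = 48,800 m³
S = 11,370,460 / 48,800 = 233.0012 PSU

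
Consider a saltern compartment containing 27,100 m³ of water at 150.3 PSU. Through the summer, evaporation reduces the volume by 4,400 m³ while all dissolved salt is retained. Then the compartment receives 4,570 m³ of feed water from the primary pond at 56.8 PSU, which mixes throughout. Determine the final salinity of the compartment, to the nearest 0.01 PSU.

158.88 PSU

After evaporation: salt = 27,100×150.3 = 4,073,130; volume = 27,100 − 4,400 = 22,700 m³
After mixing: salt = 4,073,130 + 4,570×56.8 = 4,332,706; volume = 22,700 + 4,570 = 27,270 m³
S = 4,332,706 / 27,270 = 158.8818 PSU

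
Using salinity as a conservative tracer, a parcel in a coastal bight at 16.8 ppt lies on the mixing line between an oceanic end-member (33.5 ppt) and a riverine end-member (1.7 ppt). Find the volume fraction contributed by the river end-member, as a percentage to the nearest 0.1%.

Let f be the freshwater fraction. Salt balance per unit volume:
f×1.7 + (1−f)×33.5 = 16.8
f = (33.5 − 16.8) / (33.5 − 1.7) = 16.7/31.8 = 0.5252

52.5%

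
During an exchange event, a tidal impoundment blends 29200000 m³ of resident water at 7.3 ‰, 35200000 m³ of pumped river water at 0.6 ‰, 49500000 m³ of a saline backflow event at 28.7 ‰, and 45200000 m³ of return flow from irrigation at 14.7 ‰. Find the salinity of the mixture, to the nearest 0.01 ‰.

14.58 ‰

Weighted by volume,
salt = 29,200,000×7.3 + 35,200,000×0.6 + 49,500,000×28.7 + 45,200,000×14.7 = 213,160,000 + 21,120,000 + 1,420,650,000 + 664,440,000 = 2,319,370,000
volume = 29,200,000 + 35,200,000 + 49,500,000 + 45,200,000 = 159,100,000 m³
S = 2,319,370,000 / 159,100,000 = 14.5781 ‰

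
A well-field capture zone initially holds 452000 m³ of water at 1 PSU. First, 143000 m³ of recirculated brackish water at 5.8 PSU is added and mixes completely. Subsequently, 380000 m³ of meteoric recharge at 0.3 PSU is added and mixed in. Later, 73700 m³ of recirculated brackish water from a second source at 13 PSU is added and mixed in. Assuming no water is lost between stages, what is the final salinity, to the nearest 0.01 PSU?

Total salt / total volume:
Initial salt = 452,000×1 = 452,000
After stage 1: salt = 452,000 + 143,000×5.8 = 1,281,400; volume = 595,000 m³; S = 2.154 PSU
After stage 2: salt = 1,281,400 + 380,000×0.3 = 1,395,400; volume = 975,000 m³; S = 1.431 PSU
After stage 3: salt = 1,395,400 + 73,700×13 = 2,353,500; volume = 1,048,700 m³
S = 2,353,500 / 1,048,700 = 2.2442 PSU

2.24 PSU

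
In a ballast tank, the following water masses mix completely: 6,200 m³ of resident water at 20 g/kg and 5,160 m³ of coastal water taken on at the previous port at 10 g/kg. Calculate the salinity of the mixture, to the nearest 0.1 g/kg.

By conservation of dissolved salt,
salt = 6,200×20 + 5,160×10 = 124,000 + 51,600 = 175,600
volume = 6,200 + 5,160 = 11,360 m³
S = 175,600 / 11,360 = 15.458 g/kg

15.5 g/kg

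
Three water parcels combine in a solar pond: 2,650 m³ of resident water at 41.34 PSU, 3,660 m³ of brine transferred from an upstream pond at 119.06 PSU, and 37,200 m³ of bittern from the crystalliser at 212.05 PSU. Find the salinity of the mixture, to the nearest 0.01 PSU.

193.83 PSU

Weighted by volume,
salt = 2,650×41.34 + 3,660×119.06 + 37,200×212.05 = 109,551 + 435,759.6 + 7,888,260 = 8,433,570.6
volume = 2,650 + 3,660 + 37,200 = 43,510 m³
S = 8,433,570.6 / 43,510 = 193.8306 PSU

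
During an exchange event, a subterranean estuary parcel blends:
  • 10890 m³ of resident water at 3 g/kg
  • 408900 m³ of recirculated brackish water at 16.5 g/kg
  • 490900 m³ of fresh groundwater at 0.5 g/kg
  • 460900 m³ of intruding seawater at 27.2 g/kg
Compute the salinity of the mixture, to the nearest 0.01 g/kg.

Salt balance:
salt = 10,890×3 + 408,900×16.5 + 490,900×0.5 + 460,900×27.2 = 32,670 + 6,746,850 + 245,450 + 12,536,480 = 19,561,450
volume = 10,890 + 408,900 + 490,900 + 460,900 = 1,371,590 m³
S = 19,561,450 / 1,371,590 = 14.2619 g/kg

14.26 g/kg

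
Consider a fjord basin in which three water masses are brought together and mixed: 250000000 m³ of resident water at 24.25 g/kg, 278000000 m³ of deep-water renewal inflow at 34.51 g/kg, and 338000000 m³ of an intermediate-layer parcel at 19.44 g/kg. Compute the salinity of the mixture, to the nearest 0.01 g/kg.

By conservation of dissolved salt,
salt = 250,000,000×24.25 + 278,000,000×34.51 + 338,000,000×19.44 = 6,062,500,000 + 9,593,780,000 + 6,570,720,000 = 22,227,000,000
volume = 250,000,000 + 278,000,000 + 338,000,000 = 866,000,000 m³
S = 22,227,000,000 / 866,000,000 = 25.6663 g/kg

25.67 g/kg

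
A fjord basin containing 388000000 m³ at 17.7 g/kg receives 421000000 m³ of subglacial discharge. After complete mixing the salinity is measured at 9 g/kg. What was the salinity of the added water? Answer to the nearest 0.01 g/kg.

0.98 g/kg

Salt balance: 388,000,000×17.7 + 421,000,000×S = 809,000,000×9
6,867,600,000 + 421,000,000·S = 7,281,000,000
S = (7,281,000,000 − 6,867,600,000) / 421,000,000 = 0.9819 g/kg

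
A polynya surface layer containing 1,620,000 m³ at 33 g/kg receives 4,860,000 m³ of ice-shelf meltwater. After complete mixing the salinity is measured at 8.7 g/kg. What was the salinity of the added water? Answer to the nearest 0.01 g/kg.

0.60 g/kg

Salt balance: 1,620,000×33 + 4,860,000×S = 6,480,000×8.7
53,460,000 + 4,860,000·S = 56,376,000
S = (56,376,000 − 53,460,000) / 4,860,000 = 0.6 g/kg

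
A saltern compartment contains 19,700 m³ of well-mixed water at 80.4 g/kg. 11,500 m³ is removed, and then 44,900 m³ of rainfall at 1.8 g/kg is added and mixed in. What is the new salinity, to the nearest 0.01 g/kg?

Remaining after removal: 8,200 m³ at 80.4 g/kg (salt = 659,280)
After addition: salt = 659,280 + 44,900×1.8 = 740,100; volume = 53,100 m³
S = 740,100 / 53,100 = 13.9379 g/kg

13.94 g/kg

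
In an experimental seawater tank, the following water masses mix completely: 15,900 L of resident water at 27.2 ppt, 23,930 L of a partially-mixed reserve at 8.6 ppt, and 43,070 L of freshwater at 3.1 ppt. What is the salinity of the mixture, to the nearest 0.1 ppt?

9.3 ppt

Salt balance:
salt = 15,900×27.2 + 23,930×8.6 + 43,070×3.1 = 432,480 + 205,798 + 133,517 = 771,795
volume = 15,900 + 23,930 + 43,070 = 82,900 L
S = 771,795 / 82,900 = 9.31 ppt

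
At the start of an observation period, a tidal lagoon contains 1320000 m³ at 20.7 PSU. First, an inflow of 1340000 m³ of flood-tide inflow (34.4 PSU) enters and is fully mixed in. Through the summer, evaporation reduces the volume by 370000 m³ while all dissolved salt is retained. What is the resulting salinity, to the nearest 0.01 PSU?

32.06 PSU

After mixing: salt = 1,320,000×20.7 + 1,340,000×34.4 = 73,420,000; volume = 2,660,000 m³
After evaporation: salt unchanged = 73,420,000; volume = 2,660,000 − 370,000 = 2,290,000 m³
S = 73,420,000 / 2,290,000 = 32.0611 PSU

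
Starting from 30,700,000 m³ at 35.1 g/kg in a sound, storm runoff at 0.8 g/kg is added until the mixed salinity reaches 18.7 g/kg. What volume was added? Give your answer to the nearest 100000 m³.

Salt balance: 30,700,000×35.1 + V×0.8 = (30,700,000+V)×18.7
1,077,570,000 + 0.8V = 574,090,000 + 18.7V
503,480,000 = 17.9V
V = 28,127,374.3 m³

28100000 m³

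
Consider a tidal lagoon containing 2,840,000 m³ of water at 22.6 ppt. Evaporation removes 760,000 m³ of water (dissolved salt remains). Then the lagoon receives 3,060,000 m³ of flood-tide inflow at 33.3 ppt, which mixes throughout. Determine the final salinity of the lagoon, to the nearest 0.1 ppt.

After evaporation: salt = 2,840,000×22.6 = 64,184,000; volume = 2,840,000 − 760,000 = 2,080,000 m³
After mixing: salt = 64,184,000 + 3,060,000×33.3 = 166,082,000; volume = 2,080,000 + 3,060,000 = 5,140,000 m³
S = 166,082,000 / 5,140,000 = 32.3117 ppt

32.3 ppt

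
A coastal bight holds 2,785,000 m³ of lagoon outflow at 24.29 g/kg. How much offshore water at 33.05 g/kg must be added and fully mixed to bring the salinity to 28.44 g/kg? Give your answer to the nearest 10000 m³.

Salt balance: 2,785,000×24.29 + V×33.05 = (2,785,000+V)×28.44
67,647,650 + 33.05V = 79,205,400 + 28.44V
11,557,750 = 4.61V
V = 2,507,104.12 m³

2510000 m³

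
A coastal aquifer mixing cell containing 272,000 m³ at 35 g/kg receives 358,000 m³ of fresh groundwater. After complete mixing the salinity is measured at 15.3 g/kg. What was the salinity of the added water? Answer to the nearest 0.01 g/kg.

Salt balance: 272,000×35 + 358,000×S = 630,000×15.3
9,520,000 + 358,000·S = 9,639,000
S = (9,639,000 − 9,520,000) / 358,000 = 0.3324 g/kg

0.33 g/kg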